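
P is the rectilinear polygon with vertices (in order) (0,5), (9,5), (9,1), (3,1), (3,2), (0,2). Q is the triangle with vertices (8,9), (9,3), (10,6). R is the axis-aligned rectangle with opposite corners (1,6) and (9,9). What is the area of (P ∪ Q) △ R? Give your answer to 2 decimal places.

58.17

|P ∪ Q| = 37.1667.
|(P ∪ Q) ∩ R| = 1.5.
|(P ∪ Q) △ R| = 37.1667 + 24 − 3 = 58.17.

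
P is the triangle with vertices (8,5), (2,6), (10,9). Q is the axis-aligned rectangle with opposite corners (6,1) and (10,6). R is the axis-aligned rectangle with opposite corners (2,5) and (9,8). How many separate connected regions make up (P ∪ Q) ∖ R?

2

(P ∪ Q) ∖ R splits into 2 disjoint pieces (area 1.3333, area 17).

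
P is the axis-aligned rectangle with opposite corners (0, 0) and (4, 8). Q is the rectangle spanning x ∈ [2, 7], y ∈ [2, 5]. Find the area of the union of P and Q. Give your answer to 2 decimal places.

By inclusion–exclusion:
Individual areas: |P| = 32, |Q| = 15.
|P∩Q|: x∈[2,4], y∈[2,5] → 2·3 = 6.
|P ∪ Q| = 47 − 6 = 41.00.

41.00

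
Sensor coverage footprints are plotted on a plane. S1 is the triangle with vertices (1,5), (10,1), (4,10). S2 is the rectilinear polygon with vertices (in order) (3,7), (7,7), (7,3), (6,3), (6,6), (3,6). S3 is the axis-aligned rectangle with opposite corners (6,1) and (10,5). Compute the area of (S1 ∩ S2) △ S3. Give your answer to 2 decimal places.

|S1 ∩ S2| = 6.25.
|(S1 ∩ S2) ∩ S3| = 2.
|(S1 ∩ S2) △ S3| = 6.25 + 16 − 4 = 18.25.

18.25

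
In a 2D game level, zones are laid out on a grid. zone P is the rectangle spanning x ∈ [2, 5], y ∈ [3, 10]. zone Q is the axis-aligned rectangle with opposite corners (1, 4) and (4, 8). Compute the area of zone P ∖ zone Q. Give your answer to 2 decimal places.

|zone P∩zone Q|: x∈[2,4], y∈[4,8] → 2·4 = 8.
|zone P| = 21.
|zone P ∖ zone Q| = |zone P| − |zone P∩zone Q| = 21 − 8 = 13.00.

13.00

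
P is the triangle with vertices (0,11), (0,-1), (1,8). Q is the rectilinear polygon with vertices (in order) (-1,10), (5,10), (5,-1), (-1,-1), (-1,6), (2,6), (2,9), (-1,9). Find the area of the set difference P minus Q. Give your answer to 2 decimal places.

|P| = 6, |P∩Q| = 3.2222.
|P ∖ Q| = |P| − |P∩Q| = 6 − 3.2222 = 2.78.

2.78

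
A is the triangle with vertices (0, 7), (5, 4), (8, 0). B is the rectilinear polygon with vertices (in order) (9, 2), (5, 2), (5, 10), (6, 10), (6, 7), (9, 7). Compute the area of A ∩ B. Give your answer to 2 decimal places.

1.28

The intersection is the polygon with vertices (6.5,2), (5.714,2), (5,2.625), (5,4).
By the shoelace formula its area is 1.28.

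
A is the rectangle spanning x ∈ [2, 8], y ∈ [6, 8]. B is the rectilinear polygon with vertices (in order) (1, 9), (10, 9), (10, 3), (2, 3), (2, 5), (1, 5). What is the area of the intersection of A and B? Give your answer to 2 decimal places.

The intersection is the polygon with vertices (2,6), (2,8), (8,8), (8,6).
By the shoelace formula its area is 12.00.

12.00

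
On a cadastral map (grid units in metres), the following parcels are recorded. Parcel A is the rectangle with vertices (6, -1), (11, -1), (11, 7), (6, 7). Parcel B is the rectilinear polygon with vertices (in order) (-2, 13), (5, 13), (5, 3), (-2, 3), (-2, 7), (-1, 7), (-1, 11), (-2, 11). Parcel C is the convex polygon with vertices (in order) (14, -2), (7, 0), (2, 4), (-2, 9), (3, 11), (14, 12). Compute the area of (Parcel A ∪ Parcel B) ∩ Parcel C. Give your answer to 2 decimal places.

72.58

|Parcel A ∪ Parcel B| = 106.
|(Parcel A ∪ Parcel B) ∩ Parcel C| = 72.58.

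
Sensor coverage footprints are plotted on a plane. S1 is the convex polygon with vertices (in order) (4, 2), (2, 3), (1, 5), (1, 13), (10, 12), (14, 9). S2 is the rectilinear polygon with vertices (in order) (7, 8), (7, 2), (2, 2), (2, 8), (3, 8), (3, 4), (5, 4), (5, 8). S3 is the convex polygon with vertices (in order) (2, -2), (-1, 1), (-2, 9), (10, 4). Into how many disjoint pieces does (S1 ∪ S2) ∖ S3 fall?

(S1 ∪ S2) ∖ S3 is a single connected region.

1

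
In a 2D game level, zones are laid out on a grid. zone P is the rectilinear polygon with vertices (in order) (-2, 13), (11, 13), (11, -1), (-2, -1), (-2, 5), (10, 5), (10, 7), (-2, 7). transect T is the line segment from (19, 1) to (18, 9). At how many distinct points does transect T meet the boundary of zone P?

The segment lies entirely outside zone P and never meets its boundary.

0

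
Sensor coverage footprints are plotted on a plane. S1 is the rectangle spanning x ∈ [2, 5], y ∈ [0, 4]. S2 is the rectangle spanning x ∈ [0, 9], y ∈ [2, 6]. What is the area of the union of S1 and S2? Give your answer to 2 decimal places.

42.00

By inclusion–exclusion:
Individual areas: |S1| = 12, |S2| = 36.
|S1∩S2|: x∈[2,5], y∈[2,4] → 3·2 = 6.
|S1 ∪ S2| = 48 − 6 = 42.00.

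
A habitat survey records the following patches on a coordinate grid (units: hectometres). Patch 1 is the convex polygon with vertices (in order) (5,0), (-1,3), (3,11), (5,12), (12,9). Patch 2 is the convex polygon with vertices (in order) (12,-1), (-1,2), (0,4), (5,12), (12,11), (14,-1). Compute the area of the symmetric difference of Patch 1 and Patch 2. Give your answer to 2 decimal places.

62.26

|Patch 1| = 84, |Patch 2| = 129, |Patch 1∩Patch 2| = 75.3718.
|Patch 1 △ Patch 2| = |Patch 1| + |Patch 2| − 2·|Patch 1∩Patch 2| = 84 + 129 − 150.7437 = 62.26.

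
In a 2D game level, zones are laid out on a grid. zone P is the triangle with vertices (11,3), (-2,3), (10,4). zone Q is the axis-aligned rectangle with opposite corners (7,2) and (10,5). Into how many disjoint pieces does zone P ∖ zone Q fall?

zone P ∖ zone Q splits into 2 disjoint pieces (area 0.5, area 3.375).

2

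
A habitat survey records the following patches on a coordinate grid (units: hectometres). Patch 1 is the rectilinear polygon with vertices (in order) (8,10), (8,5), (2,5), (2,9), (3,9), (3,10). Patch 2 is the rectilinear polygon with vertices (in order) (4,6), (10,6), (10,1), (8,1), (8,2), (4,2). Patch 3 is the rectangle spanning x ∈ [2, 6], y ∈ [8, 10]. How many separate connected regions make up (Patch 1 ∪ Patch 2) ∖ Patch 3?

(Patch 1 ∪ Patch 2) ∖ Patch 3 is a single connected region.

1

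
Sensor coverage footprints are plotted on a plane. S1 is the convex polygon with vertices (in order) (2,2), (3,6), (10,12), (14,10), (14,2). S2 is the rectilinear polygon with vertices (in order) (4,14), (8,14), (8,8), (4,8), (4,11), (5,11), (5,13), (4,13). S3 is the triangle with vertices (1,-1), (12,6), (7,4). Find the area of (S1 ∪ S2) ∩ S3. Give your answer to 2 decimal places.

The region (S1 ∪ S2) ∩ S3 is the polygon with vertices (4.6,2), (7,4), (12,6), (5.714,2).
By the shoelace formula its area is 4.83.

4.83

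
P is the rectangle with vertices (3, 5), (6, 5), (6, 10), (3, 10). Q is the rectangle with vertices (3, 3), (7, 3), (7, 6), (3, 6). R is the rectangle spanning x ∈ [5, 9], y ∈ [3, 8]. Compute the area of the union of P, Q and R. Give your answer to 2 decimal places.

By inclusion–exclusion:
Individual areas: |P| = 15, |Q| = 12, |R| = 20.
|P∩Q|: x∈[3,6], y∈[5,6] → 3·1 = 3.
|P∩R|: x∈[5,6], y∈[5,8] → 1·3 = 3.
|Q∩R|: x∈[5,7], y∈[3,6] → 2·3 = 6.
|P∩Q∩R| = 1.
|P ∪ Q ∪ R| = 47 − 12 + 1 = 36.00.

36.00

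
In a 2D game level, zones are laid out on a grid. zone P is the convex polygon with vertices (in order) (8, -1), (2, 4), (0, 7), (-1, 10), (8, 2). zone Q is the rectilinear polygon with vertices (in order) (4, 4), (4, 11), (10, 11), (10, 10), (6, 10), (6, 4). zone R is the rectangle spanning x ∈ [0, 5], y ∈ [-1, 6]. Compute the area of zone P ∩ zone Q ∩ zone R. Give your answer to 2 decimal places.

The intersection is the polygon with vertices (4,4), (4,5.556), (5,4.667), (5,4).
By the shoelace formula its area is 1.11.

1.11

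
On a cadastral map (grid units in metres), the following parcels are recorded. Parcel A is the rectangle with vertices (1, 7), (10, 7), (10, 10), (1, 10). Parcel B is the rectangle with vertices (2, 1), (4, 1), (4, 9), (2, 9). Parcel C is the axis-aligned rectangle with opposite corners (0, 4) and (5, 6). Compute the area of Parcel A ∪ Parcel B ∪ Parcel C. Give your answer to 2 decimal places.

45.00

By inclusion–exclusion:
Individual areas: |Parcel A| = 27, |Parcel B| = 16, |Parcel C| = 10.
|Parcel A∩Parcel B|: x∈[2,4], y∈[7,9] → 2·2 = 4.
|Parcel A∩Parcel C| = 0 (no overlap).
|Parcel B∩Parcel C|: x∈[2,4], y∈[4,6] → 2·2 = 4.
|Parcel A∩Parcel B∩Parcel C| = 0.
|Parcel A ∪ Parcel B ∪ Parcel C| = 53 − 8 + 0 = 45.00.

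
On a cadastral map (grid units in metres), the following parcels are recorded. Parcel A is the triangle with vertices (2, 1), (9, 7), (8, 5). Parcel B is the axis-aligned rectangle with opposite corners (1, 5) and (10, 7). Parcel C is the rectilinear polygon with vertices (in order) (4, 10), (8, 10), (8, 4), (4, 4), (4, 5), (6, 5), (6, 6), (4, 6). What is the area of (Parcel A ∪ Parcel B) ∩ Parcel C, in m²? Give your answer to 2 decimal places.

|Parcel A ∪ Parcel B| = 20.6667.
|(Parcel A ∪ Parcel B) ∩ Parcel C| = 7.17.

7.17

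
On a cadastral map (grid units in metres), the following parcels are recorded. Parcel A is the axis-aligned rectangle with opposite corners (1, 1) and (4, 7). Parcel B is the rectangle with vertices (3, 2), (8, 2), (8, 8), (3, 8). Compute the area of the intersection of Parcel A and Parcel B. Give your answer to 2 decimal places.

5.00

|Parcel A∩Parcel B|: x∈[3,4], y∈[2,7] → 1·5 = 5.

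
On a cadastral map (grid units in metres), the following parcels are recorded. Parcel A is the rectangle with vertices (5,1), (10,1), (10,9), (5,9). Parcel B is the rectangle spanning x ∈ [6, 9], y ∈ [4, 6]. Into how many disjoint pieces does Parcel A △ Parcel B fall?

1

Parcel A △ Parcel B is a single connected region.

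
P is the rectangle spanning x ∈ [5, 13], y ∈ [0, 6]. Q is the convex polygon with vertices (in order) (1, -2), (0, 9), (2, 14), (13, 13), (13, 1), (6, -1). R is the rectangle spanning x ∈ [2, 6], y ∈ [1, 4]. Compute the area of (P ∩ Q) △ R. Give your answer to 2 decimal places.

52.25

|P ∩ Q| = 46.25.
|(P ∩ Q) ∩ R| = 3.
|(P ∩ Q) △ R| = 46.25 + 12 − 6 = 52.25.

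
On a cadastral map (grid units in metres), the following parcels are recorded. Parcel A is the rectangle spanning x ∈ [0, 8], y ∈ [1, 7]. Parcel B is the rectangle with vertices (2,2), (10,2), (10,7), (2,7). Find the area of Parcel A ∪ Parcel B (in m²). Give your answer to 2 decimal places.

58.00

By inclusion–exclusion:
Individual areas: |Parcel A| = 48, |Parcel B| = 40.
|Parcel A∩Parcel B|: x∈[2,8], y∈[2,7] → 6·5 = 30.
|Parcel A ∪ Parcel B| = 88 − 30 = 58.00.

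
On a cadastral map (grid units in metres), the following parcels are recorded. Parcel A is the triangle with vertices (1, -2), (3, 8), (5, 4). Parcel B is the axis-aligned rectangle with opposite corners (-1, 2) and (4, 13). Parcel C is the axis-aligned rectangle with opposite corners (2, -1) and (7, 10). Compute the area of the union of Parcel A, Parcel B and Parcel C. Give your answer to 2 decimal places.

95.65

By inclusion–exclusion:
Individual areas: |Parcel A| = 14, |Parcel B| = 55, |Parcel C| = 55.
|Parcel A∩Parcel B| = 8.5167.
|Parcel A∩Parcel C| = 12.25.
|Parcel B∩Parcel C|: x∈[2,4], y∈[2,10] → 2·8 = 16.
|Parcel A∩Parcel B∩Parcel C| = 8.4167.
|Parcel A ∪ Parcel B ∪ Parcel C| = 124 − 36.7667 + 8.4167 = 95.65.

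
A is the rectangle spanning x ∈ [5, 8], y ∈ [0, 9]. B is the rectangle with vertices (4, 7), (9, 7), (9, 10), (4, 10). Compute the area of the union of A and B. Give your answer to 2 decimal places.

36.00

By inclusion–exclusion:
Individual areas: |A| = 27, |B| = 15.
|A∩B|: x∈[5,8], y∈[7,9] → 3·2 = 6.
|A ∪ B| = 42 − 6 = 36.00.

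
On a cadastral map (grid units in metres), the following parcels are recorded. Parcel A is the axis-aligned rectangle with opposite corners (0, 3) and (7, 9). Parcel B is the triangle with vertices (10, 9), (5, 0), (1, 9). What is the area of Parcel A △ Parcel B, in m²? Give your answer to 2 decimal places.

26.70

|Parcel A| = 42, |Parcel B| = 40.5, |Parcel A∩Parcel B| = 27.9.
|Parcel A △ Parcel B| = |Parcel A| + |Parcel B| − 2·|Parcel A∩Parcel B| = 42 + 40.5 − 55.8 = 26.70.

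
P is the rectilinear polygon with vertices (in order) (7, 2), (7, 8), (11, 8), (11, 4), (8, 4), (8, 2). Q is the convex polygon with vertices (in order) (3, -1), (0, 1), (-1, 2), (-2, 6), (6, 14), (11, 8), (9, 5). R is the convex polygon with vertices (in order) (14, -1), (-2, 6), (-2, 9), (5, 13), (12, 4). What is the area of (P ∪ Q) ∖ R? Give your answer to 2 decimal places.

|P ∪ Q| = 111.5.
|(P ∪ Q) ∩ R| = 70.7657.
|(P ∪ Q) ∖ R| = 111.5 − 70.7657 = 40.73.

40.73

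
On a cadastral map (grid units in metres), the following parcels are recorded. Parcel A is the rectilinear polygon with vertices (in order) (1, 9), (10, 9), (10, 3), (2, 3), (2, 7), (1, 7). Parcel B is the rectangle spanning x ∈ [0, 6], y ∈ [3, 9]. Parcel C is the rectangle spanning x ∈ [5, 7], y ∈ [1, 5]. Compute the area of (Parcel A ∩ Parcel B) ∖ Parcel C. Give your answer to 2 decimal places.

24.00

|Parcel A ∩ Parcel B| = 26.
|(Parcel A ∩ Parcel B) ∩ Parcel C| = 2.
|(Parcel A ∩ Parcel B) ∖ Parcel C| = 26 − 2 = 24.00.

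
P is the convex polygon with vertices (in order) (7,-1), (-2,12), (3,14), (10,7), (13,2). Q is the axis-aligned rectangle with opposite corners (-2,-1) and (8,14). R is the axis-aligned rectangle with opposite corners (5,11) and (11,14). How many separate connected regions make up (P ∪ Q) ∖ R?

1

(P ∪ Q) ∖ R is a single connected region.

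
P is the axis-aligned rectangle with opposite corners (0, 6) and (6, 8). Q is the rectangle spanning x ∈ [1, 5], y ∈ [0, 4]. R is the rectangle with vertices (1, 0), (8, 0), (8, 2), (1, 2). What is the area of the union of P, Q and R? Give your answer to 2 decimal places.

34.00

By inclusion–exclusion:
Individual areas: |P| = 12, |Q| = 16, |R| = 14.
|P∩Q| = 0 (no overlap).
|P∩R| = 0 (no overlap).
|Q∩R|: x∈[1,5], y∈[0,2] → 4·2 = 8.
|P∩Q∩R| = 0.
|P ∪ Q ∪ R| = 42 − 8 + 0 = 34.00.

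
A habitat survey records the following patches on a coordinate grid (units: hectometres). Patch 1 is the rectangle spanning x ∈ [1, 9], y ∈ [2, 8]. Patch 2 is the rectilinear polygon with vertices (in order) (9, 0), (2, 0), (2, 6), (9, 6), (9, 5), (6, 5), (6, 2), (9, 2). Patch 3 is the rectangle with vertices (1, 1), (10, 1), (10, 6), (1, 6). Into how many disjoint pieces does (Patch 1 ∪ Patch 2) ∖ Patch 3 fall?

2

(Patch 1 ∪ Patch 2) ∖ Patch 3 splits into 2 disjoint pieces (area 7, area 16).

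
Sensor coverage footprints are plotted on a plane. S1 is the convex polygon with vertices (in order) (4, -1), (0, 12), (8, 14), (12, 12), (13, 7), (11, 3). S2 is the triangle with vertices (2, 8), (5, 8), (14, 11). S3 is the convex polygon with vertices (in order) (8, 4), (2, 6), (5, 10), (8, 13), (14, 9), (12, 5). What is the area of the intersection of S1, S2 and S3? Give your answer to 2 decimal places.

The intersection is the polygon with vertices (5,8), (3.5,8), (3.846,8.461), (11.818,10.454), (12,10.333).
By the shoelace formula its area is 3.97.

3.97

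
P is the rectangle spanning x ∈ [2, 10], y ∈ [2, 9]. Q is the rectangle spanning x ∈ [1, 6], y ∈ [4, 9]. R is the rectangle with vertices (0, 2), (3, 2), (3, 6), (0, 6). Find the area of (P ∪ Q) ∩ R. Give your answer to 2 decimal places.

6.00

The region (P ∪ Q) ∩ R is the polygon with vertices (2,2), (2,4), (1,4), (1,6), (3,6), (3,2).
By the shoelace formula its area is 6.00.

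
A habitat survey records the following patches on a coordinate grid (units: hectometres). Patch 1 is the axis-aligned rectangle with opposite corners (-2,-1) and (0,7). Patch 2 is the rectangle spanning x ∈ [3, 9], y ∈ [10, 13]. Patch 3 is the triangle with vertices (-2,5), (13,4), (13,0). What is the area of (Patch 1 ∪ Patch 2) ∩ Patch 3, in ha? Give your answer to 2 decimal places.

The region (Patch 1 ∪ Patch 2) ∩ Patch 3 is the polygon with vertices (0,4.333), (-2,5), (0,4.867).
By the shoelace formula its area is 0.53.

0.53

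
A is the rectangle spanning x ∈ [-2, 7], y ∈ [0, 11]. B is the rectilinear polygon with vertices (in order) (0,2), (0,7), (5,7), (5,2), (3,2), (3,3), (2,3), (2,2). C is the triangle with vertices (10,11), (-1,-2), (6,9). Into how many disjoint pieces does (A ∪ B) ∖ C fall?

(A ∪ B) ∖ C splits into 2 disjoint pieces (area 63.9773, area 23.5105).

2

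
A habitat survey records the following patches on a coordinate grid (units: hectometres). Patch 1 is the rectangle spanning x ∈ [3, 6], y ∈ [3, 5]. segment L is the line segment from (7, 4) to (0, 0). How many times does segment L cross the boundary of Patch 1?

2

The segment meets the boundary at (5.25,3), (6,3.429).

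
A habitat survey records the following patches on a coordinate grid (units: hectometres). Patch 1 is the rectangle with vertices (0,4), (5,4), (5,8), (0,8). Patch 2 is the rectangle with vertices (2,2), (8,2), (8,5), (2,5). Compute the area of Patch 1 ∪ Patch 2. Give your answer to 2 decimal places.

35.00

By inclusion–exclusion:
Individual areas: |Patch 1| = 20, |Patch 2| = 18.
|Patch 1∩Patch 2|: x∈[2,5], y∈[4,5] → 3·1 = 3.
|Patch 1 ∪ Patch 2| = 38 − 3 = 35.00.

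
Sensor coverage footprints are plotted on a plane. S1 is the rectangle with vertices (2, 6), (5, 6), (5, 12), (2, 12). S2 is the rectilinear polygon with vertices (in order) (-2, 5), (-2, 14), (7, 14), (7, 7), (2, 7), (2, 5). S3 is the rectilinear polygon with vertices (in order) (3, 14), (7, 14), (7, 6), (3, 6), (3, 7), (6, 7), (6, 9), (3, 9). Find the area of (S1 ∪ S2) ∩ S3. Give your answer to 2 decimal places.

|S1 ∪ S2| = 74.
|(S1 ∪ S2) ∩ S3| = 24.00.

24.00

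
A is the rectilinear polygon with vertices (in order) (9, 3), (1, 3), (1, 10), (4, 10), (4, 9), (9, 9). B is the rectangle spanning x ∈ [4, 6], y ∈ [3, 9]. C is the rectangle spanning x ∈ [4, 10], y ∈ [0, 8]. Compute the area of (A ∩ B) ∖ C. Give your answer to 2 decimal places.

|A ∩ B| = 12.
|(A ∩ B) ∩ C| = 10.
|(A ∩ B) ∖ C| = 12 − 10 = 2.00.

2.00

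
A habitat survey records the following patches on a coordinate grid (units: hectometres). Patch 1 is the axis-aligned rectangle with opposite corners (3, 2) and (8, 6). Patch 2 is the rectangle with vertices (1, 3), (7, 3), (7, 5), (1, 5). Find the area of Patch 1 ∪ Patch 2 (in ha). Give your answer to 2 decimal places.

24.00

By inclusion–exclusion:
Individual areas: |Patch 1| = 20, |Patch 2| = 12.
|Patch 1∩Patch 2|: x∈[3,7], y∈[3,5] → 4·2 = 8.
|Patch 1 ∪ Patch 2| = 32 − 8 = 24.00.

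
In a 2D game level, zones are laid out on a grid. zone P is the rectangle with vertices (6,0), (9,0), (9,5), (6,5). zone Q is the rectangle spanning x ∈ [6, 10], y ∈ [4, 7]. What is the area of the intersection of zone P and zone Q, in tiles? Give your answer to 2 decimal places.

|zone P∩zone Q|: x∈[6,9], y∈[4,5] → 3·1 = 3.

3.00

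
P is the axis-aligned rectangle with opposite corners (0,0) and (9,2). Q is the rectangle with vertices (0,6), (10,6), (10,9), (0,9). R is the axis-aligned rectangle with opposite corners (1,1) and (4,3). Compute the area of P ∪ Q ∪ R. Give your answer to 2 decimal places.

51.00

By inclusion–exclusion:
Individual areas: |P| = 18, |Q| = 30, |R| = 6.
|P∩Q| = 0 (no overlap).
|P∩R|: x∈[1,4], y∈[1,2] → 3·1 = 3.
|Q∩R| = 0 (no overlap).
|P∩Q∩R| = 0.
|P ∪ Q ∪ R| = 54 − 3 + 0 = 51.00.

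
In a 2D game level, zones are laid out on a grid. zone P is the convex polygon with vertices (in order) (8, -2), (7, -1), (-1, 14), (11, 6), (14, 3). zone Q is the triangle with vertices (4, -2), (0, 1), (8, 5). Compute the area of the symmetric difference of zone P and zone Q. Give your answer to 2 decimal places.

|zone P| = 80, |zone Q| = 20, |zone P∩zone Q| = 4.502.
|zone P △ zone Q| = |zone P| + |zone Q| − 2·|zone P∩zone Q| = 80 + 20 − 9.0041 = 91.00.

91.00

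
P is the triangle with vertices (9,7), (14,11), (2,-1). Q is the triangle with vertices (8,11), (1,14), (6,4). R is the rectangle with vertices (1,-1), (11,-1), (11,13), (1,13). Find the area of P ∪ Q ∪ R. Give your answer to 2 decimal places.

By inclusion–exclusion:
Individual areas: |P| = 6, |Q| = 27.5, |R| = 140.
|P∩Q| = 0.
|P∩R| = 5.1.
|Q∩R| = 26.5833.
|P∩Q∩R| = 0.
|P ∪ Q ∪ R| = 173.5 − 31.6833 + 0 = 141.82.

141.82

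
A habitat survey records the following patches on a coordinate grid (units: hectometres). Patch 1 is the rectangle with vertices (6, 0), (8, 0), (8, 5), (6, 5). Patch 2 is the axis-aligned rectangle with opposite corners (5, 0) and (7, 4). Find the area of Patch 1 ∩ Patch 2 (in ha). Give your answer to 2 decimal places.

4.00

|Patch 1∩Patch 2|: x∈[6,7], y∈[0,4] → 1·4 = 4.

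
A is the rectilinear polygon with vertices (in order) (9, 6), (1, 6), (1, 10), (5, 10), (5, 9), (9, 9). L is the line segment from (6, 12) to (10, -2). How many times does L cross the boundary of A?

2

The segment meets the boundary at (7.714,6), (6.857,9).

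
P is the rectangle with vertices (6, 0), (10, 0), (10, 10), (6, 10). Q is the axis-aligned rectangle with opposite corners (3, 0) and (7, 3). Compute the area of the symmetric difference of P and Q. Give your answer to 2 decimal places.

46.00

|P∩Q|: x∈[6,7], y∈[0,3] → 1·3 = 3.
|P △ Q| = |P| + |Q| − 2·|P∩Q| = 40 + 12 − 6 = 46.00.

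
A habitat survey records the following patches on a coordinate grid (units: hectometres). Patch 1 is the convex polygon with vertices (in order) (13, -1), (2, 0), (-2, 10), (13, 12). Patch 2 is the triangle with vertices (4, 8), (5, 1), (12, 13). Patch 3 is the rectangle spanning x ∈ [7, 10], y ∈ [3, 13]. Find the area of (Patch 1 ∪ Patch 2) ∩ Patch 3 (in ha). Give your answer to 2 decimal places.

25.22

The region (Patch 1 ∪ Patch 2) ∩ Patch 3 is the polygon with vertices (9.695,11.559), (10,11.75), (10,3), (7,3), (7,11.2).
By the shoelace formula its area is 25.22.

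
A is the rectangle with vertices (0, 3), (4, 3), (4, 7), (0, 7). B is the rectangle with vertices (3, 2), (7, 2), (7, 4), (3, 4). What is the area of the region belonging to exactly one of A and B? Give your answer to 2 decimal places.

|A∩B|: x∈[3,4], y∈[3,4] → 1·1 = 1.
|A △ B| = |A| + |B| − 2·|A∩B| = 16 + 8 − 2 = 22.00.

22.00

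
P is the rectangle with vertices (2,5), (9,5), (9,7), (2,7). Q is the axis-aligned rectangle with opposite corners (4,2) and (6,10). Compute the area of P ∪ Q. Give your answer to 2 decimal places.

By inclusion–exclusion:
Individual areas: |P| = 14, |Q| = 16.
|P∩Q|: x∈[4,6], y∈[5,7] → 2·2 = 4.
|P ∪ Q| = 30 − 4 = 26.00.

26.00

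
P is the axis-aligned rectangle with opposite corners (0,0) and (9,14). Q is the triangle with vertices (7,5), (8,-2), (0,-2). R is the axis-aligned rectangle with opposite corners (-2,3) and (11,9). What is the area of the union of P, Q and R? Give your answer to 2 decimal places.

163.71

By inclusion–exclusion:
Individual areas: |P| = 126, |Q| = 28, |R| = 78.
|P∩Q| = 14.2857.
|P∩R|: x∈[0,9], y∈[3,9] → 9·6 = 54.
|Q∩R| = 2.2857.
|P∩Q∩R| = 2.2857.
|P ∪ Q ∪ R| = 232 − 70.5714 + 2.2857 = 163.71.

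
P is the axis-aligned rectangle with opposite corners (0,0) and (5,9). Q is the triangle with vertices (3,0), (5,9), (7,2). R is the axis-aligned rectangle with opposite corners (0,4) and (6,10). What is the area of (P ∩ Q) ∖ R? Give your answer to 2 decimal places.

5.22

|P ∩ Q| = 8.
|(P ∩ Q) ∩ R| = 2.7778.
|(P ∩ Q) ∖ R| = 8 − 2.7778 = 5.22.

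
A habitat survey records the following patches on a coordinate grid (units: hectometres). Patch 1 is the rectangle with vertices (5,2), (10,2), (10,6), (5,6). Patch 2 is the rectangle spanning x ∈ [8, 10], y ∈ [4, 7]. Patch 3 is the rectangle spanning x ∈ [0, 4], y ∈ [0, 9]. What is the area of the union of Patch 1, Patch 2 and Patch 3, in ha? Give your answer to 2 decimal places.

58.00

By inclusion–exclusion:
Individual areas: |Patch 1| = 20, |Patch 2| = 6, |Patch 3| = 36.
|Patch 1∩Patch 2|: x∈[8,10], y∈[4,6] → 2·2 = 4.
|Patch 1∩Patch 3| = 0 (no overlap).
|Patch 2∩Patch 3| = 0 (no overlap).
|Patch 1∩Patch 2∩Patch 3| = 0.
|Patch 1 ∪ Patch 2 ∪ Patch 3| = 62 − 4 + 0 = 58.00.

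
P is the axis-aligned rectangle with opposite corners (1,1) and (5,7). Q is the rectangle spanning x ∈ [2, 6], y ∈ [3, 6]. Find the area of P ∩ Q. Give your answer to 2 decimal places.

|P∩Q|: x∈[2,5], y∈[3,6] → 3·3 = 9.

9.00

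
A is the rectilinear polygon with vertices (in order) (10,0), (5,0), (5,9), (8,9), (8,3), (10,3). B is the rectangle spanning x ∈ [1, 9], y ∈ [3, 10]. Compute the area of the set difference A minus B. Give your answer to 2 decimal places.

|A| = 33, |A∩B| = 18.
|A ∖ B| = |A| − |A∩B| = 33 − 18 = 15.00.

15.00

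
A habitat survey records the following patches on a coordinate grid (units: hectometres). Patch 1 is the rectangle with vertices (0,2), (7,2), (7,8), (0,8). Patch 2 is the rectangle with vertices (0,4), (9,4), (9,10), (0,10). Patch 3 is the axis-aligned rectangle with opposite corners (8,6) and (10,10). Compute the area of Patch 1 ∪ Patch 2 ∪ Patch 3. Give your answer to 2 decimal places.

72.00

By inclusion–exclusion:
Individual areas: |Patch 1| = 42, |Patch 2| = 54, |Patch 3| = 8.
|Patch 1∩Patch 2|: x∈[0,7], y∈[4,8] → 7·4 = 28.
|Patch 1∩Patch 3| = 0 (no overlap).
|Patch 2∩Patch 3|: x∈[8,9], y∈[6,10] → 1·4 = 4.
|Patch 1∩Patch 2∩Patch 3| = 0.
|Patch 1 ∪ Patch 2 ∪ Patch 3| = 104 − 32 + 0 = 72.00.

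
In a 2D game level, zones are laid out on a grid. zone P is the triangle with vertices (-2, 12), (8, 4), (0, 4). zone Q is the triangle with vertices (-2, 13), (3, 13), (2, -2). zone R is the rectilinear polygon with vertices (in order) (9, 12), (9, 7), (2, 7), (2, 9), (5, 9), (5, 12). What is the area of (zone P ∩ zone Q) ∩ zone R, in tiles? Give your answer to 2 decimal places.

0.99

The region (zone P ∩ zone Q) ∩ zone R is the polygon with vertices (2.6,7), (2,7), (2,8.8), (2.683,8.253).
By the shoelace formula its area is 0.99.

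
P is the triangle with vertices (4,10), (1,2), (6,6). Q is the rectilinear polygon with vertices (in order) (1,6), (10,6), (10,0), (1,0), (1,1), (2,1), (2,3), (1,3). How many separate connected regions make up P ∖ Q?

2

P ∖ Q splits into 2 disjoint pieces (area 7, area 0.4125).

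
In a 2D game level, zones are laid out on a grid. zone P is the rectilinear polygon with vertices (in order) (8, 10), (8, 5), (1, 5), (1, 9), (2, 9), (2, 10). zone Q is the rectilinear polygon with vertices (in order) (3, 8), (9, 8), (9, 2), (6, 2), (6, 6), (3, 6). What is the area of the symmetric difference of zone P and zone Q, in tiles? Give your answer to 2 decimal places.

34.00

|zone P| = 34, |zone Q| = 24, |zone P∩zone Q| = 12.
|zone P △ zone Q| = |zone P| + |zone Q| − 2·|zone P∩zone Q| = 34 + 24 − 24 = 34.00.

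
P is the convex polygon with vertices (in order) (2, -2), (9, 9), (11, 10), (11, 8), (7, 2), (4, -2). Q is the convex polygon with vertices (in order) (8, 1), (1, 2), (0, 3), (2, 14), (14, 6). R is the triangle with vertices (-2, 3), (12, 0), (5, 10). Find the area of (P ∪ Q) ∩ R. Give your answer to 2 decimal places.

51.57

The region (P ∪ Q) ∩ R is the polygon with vertices (0,3), (0.444,5.444), (5,10), (10.084,2.737), (8,1), (6.419,1.226), (6.4,1.2), (0.545,2.454).
By the shoelace formula its area is 51.57.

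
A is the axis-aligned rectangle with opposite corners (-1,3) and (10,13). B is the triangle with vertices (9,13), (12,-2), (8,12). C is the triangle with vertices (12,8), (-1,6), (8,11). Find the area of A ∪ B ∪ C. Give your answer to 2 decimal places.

By inclusion–exclusion:
Individual areas: |A| = 110, |B| = 9, |C| = 23.5.
|A∩B| = 6.
|A∩C| = 21.6923.
|B∩C| = 2.4344.
|A∩B∩C| = 2.4252.
|A ∪ B ∪ C| = 142.5 − 30.1267 + 2.4252 = 114.80.

114.80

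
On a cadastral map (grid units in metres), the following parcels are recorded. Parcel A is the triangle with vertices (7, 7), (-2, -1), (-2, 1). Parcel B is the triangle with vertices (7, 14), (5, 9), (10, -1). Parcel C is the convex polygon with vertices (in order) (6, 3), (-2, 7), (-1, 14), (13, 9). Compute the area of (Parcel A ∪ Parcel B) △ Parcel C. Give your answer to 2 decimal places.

87.79

|Parcel A ∪ Parcel B| = 31.4423.
|(Parcel A ∪ Parcel B) ∩ Parcel C| = 16.5768.
|(Parcel A ∪ Parcel B) △ Parcel C| = 31.4423 + 89.5 − 33.1537 = 87.79.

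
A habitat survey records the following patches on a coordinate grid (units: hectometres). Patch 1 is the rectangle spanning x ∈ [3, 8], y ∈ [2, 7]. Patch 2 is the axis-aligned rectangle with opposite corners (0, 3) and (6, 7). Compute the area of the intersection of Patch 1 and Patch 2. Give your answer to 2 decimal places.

|Patch 1∩Patch 2|: x∈[3,6], y∈[3,7] → 3·4 = 12.

12.00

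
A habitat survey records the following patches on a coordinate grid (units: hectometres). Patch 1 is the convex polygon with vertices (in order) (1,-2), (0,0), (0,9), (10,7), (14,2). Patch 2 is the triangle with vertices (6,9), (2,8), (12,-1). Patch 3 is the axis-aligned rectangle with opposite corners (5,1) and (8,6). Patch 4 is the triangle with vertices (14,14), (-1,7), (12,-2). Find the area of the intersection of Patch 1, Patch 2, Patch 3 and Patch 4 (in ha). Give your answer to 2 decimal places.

6.12

The intersection is the polygon with vertices (8,2.6), (5,5.3), (5,6), (7.8,6), (8,5.667).
By the shoelace formula its area is 6.12.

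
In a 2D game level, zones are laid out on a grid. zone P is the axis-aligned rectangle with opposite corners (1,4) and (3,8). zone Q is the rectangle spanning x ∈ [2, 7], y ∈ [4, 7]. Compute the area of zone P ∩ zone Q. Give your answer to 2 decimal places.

3.00

|zone P∩zone Q|: x∈[2,3], y∈[4,7] → 1·3 = 3.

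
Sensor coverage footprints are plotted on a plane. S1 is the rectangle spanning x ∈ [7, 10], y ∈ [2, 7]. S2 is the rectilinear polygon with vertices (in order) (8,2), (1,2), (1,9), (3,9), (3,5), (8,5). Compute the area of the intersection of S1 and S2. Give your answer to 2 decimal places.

The intersection is the polygon with vertices (7,5), (8,5), (8,2), (7,2).
By the shoelace formula its area is 3.00.

3.00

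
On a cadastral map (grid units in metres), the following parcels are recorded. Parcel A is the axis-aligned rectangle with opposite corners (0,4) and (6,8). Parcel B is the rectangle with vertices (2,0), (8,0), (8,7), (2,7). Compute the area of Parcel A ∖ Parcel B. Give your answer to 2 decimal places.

12.00

|Parcel A∩Parcel B|: x∈[2,6], y∈[4,7] → 4·3 = 12.
|Parcel A| = 24.
|Parcel A ∖ Parcel B| = |Parcel A| − |Parcel A∩Parcel B| = 24 − 12 = 12.00.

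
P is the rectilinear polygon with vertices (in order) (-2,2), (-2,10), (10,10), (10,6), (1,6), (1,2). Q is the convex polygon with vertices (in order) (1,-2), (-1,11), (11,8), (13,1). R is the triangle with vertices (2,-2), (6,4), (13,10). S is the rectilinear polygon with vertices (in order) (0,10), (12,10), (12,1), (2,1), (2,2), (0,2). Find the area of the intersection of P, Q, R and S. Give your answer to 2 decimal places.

The intersection is the polygon with vertices (9.333,6), (8.333,6), (10,7.429), (10,6.727).
By the shoelace formula its area is 0.95.

0.95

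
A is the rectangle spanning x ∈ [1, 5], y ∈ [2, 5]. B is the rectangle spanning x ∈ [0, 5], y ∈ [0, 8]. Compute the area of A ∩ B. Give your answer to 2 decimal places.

|A∩B|: x∈[1,5], y∈[2,5] → 4·3 = 12.

12.00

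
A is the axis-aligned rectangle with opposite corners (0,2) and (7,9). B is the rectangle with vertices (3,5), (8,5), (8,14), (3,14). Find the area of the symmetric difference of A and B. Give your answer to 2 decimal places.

62.00

|A∩B|: x∈[3,7], y∈[5,9] → 4·4 = 16.
|A △ B| = |A| + |B| − 2·|A∩B| = 49 + 45 − 32 = 62.00.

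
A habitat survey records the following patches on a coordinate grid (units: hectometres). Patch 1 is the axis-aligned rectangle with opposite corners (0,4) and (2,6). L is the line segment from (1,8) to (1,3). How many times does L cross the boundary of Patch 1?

2

The segment meets the boundary at (1,4), (1,6).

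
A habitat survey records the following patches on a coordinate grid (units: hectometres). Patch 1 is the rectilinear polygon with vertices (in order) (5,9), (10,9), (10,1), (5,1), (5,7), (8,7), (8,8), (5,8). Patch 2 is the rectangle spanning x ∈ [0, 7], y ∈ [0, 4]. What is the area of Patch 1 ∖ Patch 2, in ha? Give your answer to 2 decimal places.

|Patch 1| = 37, |Patch 1∩Patch 2| = 6.
|Patch 1 ∖ Patch 2| = |Patch 1| − |Patch 1∩Patch 2| = 37 − 6 = 31.00.

31.00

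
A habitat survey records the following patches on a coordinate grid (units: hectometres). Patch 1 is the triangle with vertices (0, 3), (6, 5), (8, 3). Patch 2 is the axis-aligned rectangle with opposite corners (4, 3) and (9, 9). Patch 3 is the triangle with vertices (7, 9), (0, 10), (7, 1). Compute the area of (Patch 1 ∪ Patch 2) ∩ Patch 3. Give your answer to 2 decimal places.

16.66

The region (Patch 1 ∪ Patch 2) ∩ Patch 3 is the polygon with vertices (4,9), (7,9), (7,3), (5.444,3), (4,4.857).
By the shoelace formula its area is 16.66.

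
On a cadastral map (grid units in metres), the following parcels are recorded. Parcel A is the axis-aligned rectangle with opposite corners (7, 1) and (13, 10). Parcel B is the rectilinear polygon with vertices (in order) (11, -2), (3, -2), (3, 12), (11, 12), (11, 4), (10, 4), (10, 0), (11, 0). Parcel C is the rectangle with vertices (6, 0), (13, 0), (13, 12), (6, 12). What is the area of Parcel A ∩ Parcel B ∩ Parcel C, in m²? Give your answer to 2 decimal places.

33.00

The intersection is the polygon with vertices (7,10), (11,10), (11,4), (10,4), (10,1), (7,1).
By the shoelace formula its area is 33.00.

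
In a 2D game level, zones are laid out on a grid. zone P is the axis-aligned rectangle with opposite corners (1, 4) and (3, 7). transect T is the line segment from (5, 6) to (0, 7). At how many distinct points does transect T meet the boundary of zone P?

2

The segment meets the boundary at (3,6.4), (1,6.8).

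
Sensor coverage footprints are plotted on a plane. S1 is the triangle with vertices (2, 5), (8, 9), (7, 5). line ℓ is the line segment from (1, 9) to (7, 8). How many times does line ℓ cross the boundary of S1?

The segment meets the boundary at (6.6,8.067).

1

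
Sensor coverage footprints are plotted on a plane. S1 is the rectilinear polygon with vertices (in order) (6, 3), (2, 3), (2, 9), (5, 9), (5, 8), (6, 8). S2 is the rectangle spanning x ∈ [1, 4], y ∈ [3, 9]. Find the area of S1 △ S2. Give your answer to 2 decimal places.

17.00

|S1| = 23, |S2| = 18, |S1∩S2| = 12.
|S1 △ S2| = |S1| + |S2| − 2·|S1∩S2| = 23 + 18 − 24 = 17.00.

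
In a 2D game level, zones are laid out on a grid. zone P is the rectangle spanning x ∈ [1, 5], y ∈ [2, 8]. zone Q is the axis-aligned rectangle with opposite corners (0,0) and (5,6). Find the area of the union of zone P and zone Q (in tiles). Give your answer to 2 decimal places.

38.00

By inclusion–exclusion:
Individual areas: |zone P| = 24, |zone Q| = 30.
|zone P∩zone Q|: x∈[1,5], y∈[2,6] → 4·4 = 16.
|zone P ∪ zone Q| = 54 − 16 = 38.00.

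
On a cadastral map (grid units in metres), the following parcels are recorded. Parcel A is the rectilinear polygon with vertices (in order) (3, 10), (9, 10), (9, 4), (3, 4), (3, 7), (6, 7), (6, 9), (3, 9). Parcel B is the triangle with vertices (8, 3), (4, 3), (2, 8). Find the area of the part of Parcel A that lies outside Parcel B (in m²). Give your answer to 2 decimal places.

24.45

|Parcel A| = 30, |Parcel A∩Parcel B| = 5.55.
|Parcel A ∖ Parcel B| = |Parcel A| − |Parcel A∩Parcel B| = 30 − 5.55 = 24.45.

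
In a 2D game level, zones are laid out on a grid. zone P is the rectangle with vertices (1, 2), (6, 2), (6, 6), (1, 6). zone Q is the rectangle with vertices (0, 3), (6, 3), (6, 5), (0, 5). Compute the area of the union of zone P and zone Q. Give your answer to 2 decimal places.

By inclusion–exclusion:
Individual areas: |zone P| = 20, |zone Q| = 12.
|zone P∩zone Q|: x∈[1,6], y∈[3,5] → 5·2 = 10.
|zone P ∪ zone Q| = 32 − 10 = 22.00.

22.00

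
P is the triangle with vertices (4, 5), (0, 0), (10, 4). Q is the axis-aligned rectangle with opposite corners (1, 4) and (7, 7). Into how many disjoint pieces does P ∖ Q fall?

P ∖ Q is a single connected region.

1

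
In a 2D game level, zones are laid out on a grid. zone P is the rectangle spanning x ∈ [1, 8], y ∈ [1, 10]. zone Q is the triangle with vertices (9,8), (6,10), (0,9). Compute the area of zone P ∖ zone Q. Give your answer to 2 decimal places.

|zone P| = 63, |zone P∩zone Q| = 7.0833.
|zone P ∖ zone Q| = |zone P| − |zone P∩zone Q| = 63 − 7.0833 = 55.92.

55.92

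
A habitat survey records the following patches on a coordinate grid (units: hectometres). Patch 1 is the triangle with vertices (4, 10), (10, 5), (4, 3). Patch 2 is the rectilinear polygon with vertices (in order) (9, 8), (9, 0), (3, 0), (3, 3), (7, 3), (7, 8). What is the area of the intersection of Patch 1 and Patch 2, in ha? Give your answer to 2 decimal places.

4.67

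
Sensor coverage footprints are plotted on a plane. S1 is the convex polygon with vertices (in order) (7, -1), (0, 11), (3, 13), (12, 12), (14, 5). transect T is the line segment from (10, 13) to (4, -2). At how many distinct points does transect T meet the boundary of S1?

The segment meets the boundary at (5.458,1.644), (9.702,12.255).

2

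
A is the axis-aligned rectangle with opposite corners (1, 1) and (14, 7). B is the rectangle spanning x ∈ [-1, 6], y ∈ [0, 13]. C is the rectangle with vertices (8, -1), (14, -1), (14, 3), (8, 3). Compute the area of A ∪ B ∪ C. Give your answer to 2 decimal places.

151.00

By inclusion–exclusion:
Individual areas: |A| = 78, |B| = 91, |C| = 24.
|A∩B|: x∈[1,6], y∈[1,7] → 5·6 = 30.
|A∩C|: x∈[8,14], y∈[1,3] → 6·2 = 12.
|B∩C| = 0 (no overlap).
|A∩B∩C| = 0.
|A ∪ B ∪ C| = 193 − 42 + 0 = 151.00.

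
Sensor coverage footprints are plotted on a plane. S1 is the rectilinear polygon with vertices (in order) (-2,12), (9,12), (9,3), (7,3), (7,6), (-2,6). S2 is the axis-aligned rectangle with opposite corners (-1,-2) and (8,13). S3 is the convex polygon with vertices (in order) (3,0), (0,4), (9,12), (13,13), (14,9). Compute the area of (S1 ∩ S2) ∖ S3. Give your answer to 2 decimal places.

|S1 ∩ S2| = 57.
|(S1 ∩ S2) ∩ S3| = 17.0126.
|(S1 ∩ S2) ∖ S3| = 57 − 17.0126 = 39.99.

39.99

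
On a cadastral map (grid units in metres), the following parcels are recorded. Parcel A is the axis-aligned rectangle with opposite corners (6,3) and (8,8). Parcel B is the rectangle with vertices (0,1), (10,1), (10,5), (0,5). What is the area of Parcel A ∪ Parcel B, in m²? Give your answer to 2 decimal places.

46.00

By inclusion–exclusion:
Individual areas: |Parcel A| = 10, |Parcel B| = 40.
|Parcel A∩Parcel B|: x∈[6,8], y∈[3,5] → 2·2 = 4.
|Parcel A ∪ Parcel B| = 50 − 4 = 46.00.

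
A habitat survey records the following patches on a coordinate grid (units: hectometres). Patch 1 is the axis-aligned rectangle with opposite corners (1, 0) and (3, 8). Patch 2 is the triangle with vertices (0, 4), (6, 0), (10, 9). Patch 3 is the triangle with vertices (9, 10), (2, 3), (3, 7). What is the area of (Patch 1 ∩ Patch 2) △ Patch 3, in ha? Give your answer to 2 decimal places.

|Patch 1 ∩ Patch 2| = 4.6667.
|(Patch 1 ∩ Patch 2) ∩ Patch 3| = 1.1786.
|(Patch 1 ∩ Patch 2) △ Patch 3| = 4.6667 + 10.5 − 2.3571 = 12.81.

12.81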